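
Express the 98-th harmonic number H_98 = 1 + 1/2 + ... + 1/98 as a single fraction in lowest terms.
H_98 = 360264457021270114060513483605065190394007/69720375229712477164533808935312303556800

Direct summation: H_98 = 1 + 1/2 + ... + 1/98. The least common denominator is lcm(1, ..., 98) = 69720375229712477164533808935312303556800; over this denominator the numerator is 69720375229712477164533808935312303556800 + 34860187614856238582266904467656151778400 + 23240125076570825721511269645104101185600 + 17430093807428119291133452233828075889200 + 13944075045942495432906761787062460711360 + 11620062538285412860755634822552050592800 + 9960053604244639594933401276473186222400 + 8715046903714059645566726116914037944600 + 7746708358856941907170423215034700395200 + 6972037522971247716453380893531230355680 + 6338215929973861560412164448664754868800 + 5810031269142706430377817411276025296400 + 5363105786900959781887216071947100273600 + 4980026802122319797466700638236593111200 + 4648025015314165144302253929020820237120 + 4357523451857029822783363058457018972300 + 4101198542924263362619635819724253150400 + 3873354179428470953585211607517350197600 + 3669493433142761956028095207121700187200 + 3486018761485623858226690446765615177840 + 3320017868081546531644467092157728740800 + 3169107964986930780206082224332377434400 + 3031320662161412050631904736317926241600 + 2905015634571353215188908705638012648200 + 2788815009188499086581352357412492142272 + 2681552893450479890943608035973550136800 + 2582236119618980635723474405011566798400 + 2490013401061159898733350319118296555600 + 2404150869990085419466683066734907019200 + 2324012507657082572151126964510410118560 + 2249044362248789585952703514042332372800 + 2178761725928514911391681529228509486150 + 2112738643324620520137388149554918289600 + 2050599271462131681309817909862126575200 + 1992010720848927918986680255294637244480 + 1936677089714235476792605803758675098800 + 1884334465667904788230643484738170366400 + 1834746716571380978014047603560850093600 + 1787701928966986593962405357315700091200 + 1743009380742811929113345223382807588920 + 1700496956822255540598385583788104964800 + 1660008934040773265822233546078864370400 + 1621404075109592492198460672914239617600 + 1584553982493465390103041112166188717200 + 1549341671771388381434084643006940079040 + 1515660331080706025315952368158963120800 + 1483412238930052705628378913517283054400 + 1452507817285676607594454352819006324100 + 1422864800606377084990485896639026603200 + 1394407504594249543290676178706246071136 + 1367066180974754454206545273241417716800 + 1340776446725239945471804017986775068400 + 1315478777919103342727052998779477425600 + 1291118059809490317861737202505783399200 + 1267643185994772312082432889732950973760 + 1245006700530579949366675159559148277800 + 1223164477714253985342698402373900062400 + 1202075434995042709733341533367453509600 + 1181701275079872494314132354835801755200 + 1162006253828541286075563482255205059280 + 1142956970978893068271046048119873828800 + 1124522181124394792976351757021166186400 + 1106672622693848843881489030719242913600 + 1089380862964257455695840764614254743075 + 1072621157380191956377443214389420054720 + 1056369321662310260068694074777459144800 + 1040602615368842942754235954258392590400 + 1025299635731065840654908954931063287600 + 1010440220720470683543968245439308747200 + 996005360424463959493340127647318622240 + 981977115911443340345546604722708500800 + 968338544857117738396302901879337549400 + 955073633283732563897723410072771281600 + 942167232833952394115321742369085183200 + 929605003062833028860450785804164047424 + 917373358285690489007023801780425046800 + 905459418567694508630309206952107838400 + 893850964483493296981202678657850045600 + 882536395312816166639668467535598779200 + 871504690371405964556672611691403794460 + 860745373206326878574491468337188932800 + 850248478411127770299192791894052482400 + 840004520839909363428118179943521729600 + 830004467020386632911116773039432185200 + 820239708584852672523927163944850630080 + 810702037554796246099230336457119808800 + 801383623330028473155561022244969006400 + 792276991246732695051520556083094358600 + 783375002581039069264424819497891051200 + 774670835885694190717042321503470039520 + 766157969557279968841030867421014324800 + 757830165540353012657976184079481560400 + 749681454082929861984234504680777457600 + 741706119465026352814189456758641527200 + 733898686628552391205619041424340037440 + 726253908642838303797227176409503162050 + 718766754945489455304472257065075294400 + 711432400303188542495242948319513301600 = 360264457021270114060513483605065190394007, so H_98 = 360264457021270114060513483605065190394007/69720375229712477164533808935312303556800 (already in lowest terms) ≈ 5.16728. (The PNT-adjacent estimate ln(98) + γ ≈ 5.16218 matches within O(1/n).)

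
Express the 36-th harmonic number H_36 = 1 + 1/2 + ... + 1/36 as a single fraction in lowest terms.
H_36 = 54801925434709/13127595717600

Direct summation: H_36 = 1 + 1/2 + ... + 1/36. The least common denominator is lcm(1, ..., 36) = 144403552893600; over this denominator the numerator is 144403552893600 + 72201776446800 + 48134517631200 + 36100888223400 + 28880710578720 + 24067258815600 + 20629078984800 + 18050444111700 + 16044839210400 + 14440355289360 + 13127595717600 + 12033629407800 + 11107965607200 + 10314539492400 + 9626903526240 + 9025222055850 + 8494326640800 + 8022419605200 + 7600186994400 + 7220177644680 + 6876359661600 + 6563797858800 + 6278415343200 + 6016814703900 + 5776142115744 + 5553982803600 + 5348279736800 + 5157269746200 + 4979432858400 + 4813451763120 + 4658179125600 + 4512611027925 + 4375865239200 + 4247163320400 + 4125815796960 + 4011209802600 = 602821179781799, so H_36 = 602821179781799/144403552893600; reducing by gcd(602821179781799, 144403552893600) = 11 gives 54801925434709/13127595717600 ≈ 4.17456. (The PNT-adjacent estimate ln(36) + γ ≈ 4.16073 matches within O(1/n).)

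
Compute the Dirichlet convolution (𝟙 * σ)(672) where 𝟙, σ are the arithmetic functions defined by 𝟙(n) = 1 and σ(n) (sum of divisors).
(𝟙 * σ)(672) = 5400

Divisors of 672: [1, 2, 3, 4, 6, 7, 8, 12, 14, 16, 21, 24, 28, 32, 42, 48, 56, 84, 96, 112, 168, 224, 336, 672]. For each d | 672:
  d = 1: 𝟙(1) · σ(672/1) = 1 · 2016 = 2016
  d = 2: 𝟙(2) · σ(672/2) = 1 · 992 = 992
  d = 3: 𝟙(3) · σ(672/3) = 1 · 504 = 504
  d = 4: 𝟙(4) · σ(672/4) = 1 · 480 = 480
  d = 6: 𝟙(6) · σ(672/6) = 1 · 248 = 248
  d = 7: 𝟙(7) · σ(672/7) = 1 · 252 = 252
  d = 8: 𝟙(8) · σ(672/8) = 1 · 224 = 224
  d = 12: 𝟙(12) · σ(672/12) = 1 · 120 = 120
  d = 14: 𝟙(14) · σ(672/14) = 1 · 124 = 124
  d = 16: 𝟙(16) · σ(672/16) = 1 · 96 = 96
  d = 21: 𝟙(21) · σ(672/21) = 1 · 63 = 63
  d = 24: 𝟙(24) · σ(672/24) = 1 · 56 = 56
  d = 28: 𝟙(28) · σ(672/28) = 1 · 60 = 60
  d = 32: 𝟙(32) · σ(672/32) = 1 · 32 = 32
  d = 42: 𝟙(42) · σ(672/42) = 1 · 31 = 31
  d = 48: 𝟙(48) · σ(672/48) = 1 · 24 = 24
  d = 56: 𝟙(56) · σ(672/56) = 1 · 28 = 28
  d = 84: 𝟙(84) · σ(672/84) = 1 · 15 = 15
  d = 96: 𝟙(96) · σ(672/96) = 1 · 8 = 8
  d = 112: 𝟙(112) · σ(672/112) = 1 · 12 = 12
  d = 168: 𝟙(168) · σ(672/168) = 1 · 7 = 7
  d = 224: 𝟙(224) · σ(672/224) = 1 · 4 = 4
  d = 336: 𝟙(336) · σ(672/336) = 1 · 3 = 3
  d = 672: 𝟙(672) · σ(672/672) = 1 · 1 = 1
Summing: (𝟙 * σ)(672) = 2016 + 992 + 504 + 480 + 248 + 252 + 224 + 120 + 124 + 96 + 63 + 56 + 60 + 32 + 31 + 24 + 28 + 15 + 8 + 12 + 7 + 4 + 3 + 1 = 5400.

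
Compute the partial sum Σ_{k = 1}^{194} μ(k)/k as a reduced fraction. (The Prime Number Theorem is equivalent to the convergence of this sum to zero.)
Σ μ(k)/k = -162685145434507819720231919124130110542776026835685412824952315254342218891/10471704020615314823179750081330797558038652774832687274326525057653363714330

Values of μ(k) for 1 ≤ k ≤ 194: μ(1) = 1, μ(2) = -1, μ(3) = -1, μ(5) = -1, μ(6) = 1, μ(7) = -1, μ(10) = 1, μ(11) = -1, μ(13) = -1, μ(14) = 1, μ(15) = 1, μ(17) = -1, μ(19) = -1, μ(21) = 1, μ(22) = 1, μ(23) = -1, μ(26) = 1, μ(29) = -1, μ(30) = -1, μ(31) = -1, μ(33) = 1, μ(34) = 1, μ(35) = 1, μ(37) = -1, μ(38) = 1, μ(39) = 1, μ(41) = -1, μ(42) = -1, μ(43) = -1, μ(46) = 1, μ(47) = -1, μ(51) = 1, μ(53) = -1, μ(55) = 1, μ(57) = 1, μ(58) = 1, μ(59) = -1, μ(61) = -1, μ(62) = 1, μ(65) = 1, μ(66) = -1, μ(67) = -1, μ(69) = 1, μ(70) = -1, μ(71) = -1, μ(73) = -1, μ(74) = 1, μ(77) = 1, μ(78) = -1, μ(79) = -1, μ(82) = 1, μ(83) = -1, μ(85) = 1, μ(86) = 1, μ(87) = 1, μ(89) = -1, μ(91) = 1, μ(93) = 1, μ(94) = 1, μ(95) = 1, μ(97) = -1, μ(101) = -1, μ(102) = -1, μ(103) = -1, μ(105) = -1, μ(106) = 1, μ(107) = -1, μ(109) = -1, μ(110) = -1, μ(111) = 1, μ(113) = -1, μ(114) = -1, μ(115) = 1, μ(118) = 1, μ(119) = 1, μ(122) = 1, μ(123) = 1, μ(127) = -1, μ(129) = 1, μ(130) = -1, μ(131) = -1, μ(133) = 1, μ(134) = 1, μ(137) = -1, μ(138) = -1, μ(139) = -1, μ(141) = 1, μ(142) = 1, μ(143) = 1, μ(145) = 1, μ(146) = 1, μ(149) = -1, μ(151) = -1, μ(154) = -1, μ(155) = 1, μ(157) = -1, μ(158) = 1, μ(159) = 1, μ(161) = 1, μ(163) = -1, μ(165) = -1, μ(166) = 1, μ(167) = -1, μ(170) = -1, μ(173) = -1, μ(174) = -1, μ(177) = 1, μ(178) = 1, μ(179) = -1, μ(181) = -1, μ(182) = -1, μ(183) = 1, μ(185) = 1, μ(186) = -1, μ(187) = 1, μ(190) = -1, μ(191) = -1, μ(193) = -1, μ(194) = 1, with μ = 0 on non-squarefree integers. Summing μ(k)/k for k where μ(k) ≠ 0 gives -162685145434507819720231919124130110542776026835685412824952315254342218891/10471704020615314823179750081330797558038652774832687274326525057653363714330 ≈ -0.0155. (PNT ⟺ this sum → 0 as n → ∞.)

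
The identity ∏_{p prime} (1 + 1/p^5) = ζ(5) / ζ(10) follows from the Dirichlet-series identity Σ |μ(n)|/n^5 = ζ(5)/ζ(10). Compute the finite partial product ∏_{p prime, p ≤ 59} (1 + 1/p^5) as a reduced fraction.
∏ = 4625216658591974452227928572296422584003624522186780896225122147490657410189665239040/4464936714731009502985956909215577296089758883491981124781643055180612451896799337569

The primes p ≤ 59 are [2, 3, 5, 7, 11, 13, 17, 19, 23, 29, 31, 37, 41, 43, 47, 53, 59]. For each, (1 + 1/p^5) = (p^5 + 1)/p^5. Multiplying these fractions over p ∈ [2, 3, 5, 7, 11, 13, 17, 19, 23, 29, 31, 37, 41, 43, 47, 53, 59] gives 4625216658591974452227928572296422584003624522186780896225122147490657410189665239040/4464936714731009502985956909215577296089758883491981124781643055180612451896799337569. (In the limit P → ∞ this tends to ζ(5)/ζ(10).)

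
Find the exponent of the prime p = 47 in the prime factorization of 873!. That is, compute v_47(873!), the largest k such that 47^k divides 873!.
v_47(873!) = 18

Legendre's formula: v_p(n!) = Σ_{k ≥ 1} ⌊n / p^k⌋. For p = 47, n = 873, the terms are:
  ⌊873/47^1⌋ = ⌊873/47⌋ = 18
(the next term ⌊873/47^2⌋ = 0, terminating the sum). Summing: v_47(873!) = 18 = 18.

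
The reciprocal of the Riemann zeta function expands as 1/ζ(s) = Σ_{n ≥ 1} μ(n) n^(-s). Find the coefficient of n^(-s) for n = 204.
μ(204) = 0

Factor n = 204 = 2^2 · 3 · 17. μ(n) = 0 if any exponent ≥ 2 (not squarefree); otherwise μ(n) = (−1)^{ω(n)} where ω(n) is the number of distinct prime factors. Applying: μ(204) = 0.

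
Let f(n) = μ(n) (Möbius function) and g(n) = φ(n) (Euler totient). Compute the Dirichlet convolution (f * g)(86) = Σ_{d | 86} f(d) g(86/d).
(μ * φ)(86) = 0

Divisors of 86: [1, 2, 43, 86]. For each d | 86:
  d = 1: μ(1) · φ(86/1) = 1 · 42 = 42
  d = 2: μ(2) · φ(86/2) = -1 · 42 = -42
  d = 43: μ(43) · φ(86/43) = -1 · 1 = -1
  d = 86: μ(86) · φ(86/86) = 1 · 1 = 1
Summing: (μ * φ)(86) = 42 + -42 + -1 + 1 = 0.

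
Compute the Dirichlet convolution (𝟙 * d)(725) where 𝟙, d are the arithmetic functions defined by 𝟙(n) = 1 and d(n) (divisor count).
(𝟙 * d)(725) = 18

Divisors of 725: [1, 5, 25, 29, 145, 725]. For each d | 725:
  d = 1: 𝟙(1) · d(725/1) = 1 · 6 = 6
  d = 5: 𝟙(5) · d(725/5) = 1 · 4 = 4
  d = 25: 𝟙(25) · d(725/25) = 1 · 2 = 2
  d = 29: 𝟙(29) · d(725/29) = 1 · 3 = 3
  d = 145: 𝟙(145) · d(725/145) = 1 · 2 = 2
  d = 725: 𝟙(725) · d(725/725) = 1 · 1 = 1
Summing: (𝟙 * d)(725) = 6 + 4 + 2 + 3 + 2 + 1 = 18.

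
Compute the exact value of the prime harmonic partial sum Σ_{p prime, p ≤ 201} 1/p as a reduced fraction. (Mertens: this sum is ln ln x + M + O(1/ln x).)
Σ 1/p = 15202313841027497739047080375538859939135227730139536997746371469607707132833646367/7799922041683461553249199106329813876687996789903550945093032474868511536164700810

π(201) = 46, so the primes ≤ 201 are [2, 3, 5, 7, 11, 13, 17, 19, 23, 29, 31, 37, 41, 43, 47, 53, 59, 61, 67, 71, 73, 79, 83, 89, 97, 101, 103, 107, 109, 113, 127, 131, 137, 139, 149, 151, 157, 163, 167, 173, 179, 181, 191, 193, 197, 199]. Summing 1/p over these primes: 15202313841027497739047080375538859939135227730139536997746371469607707132833646367/7799922041683461553249199106329813876687996789903550945093032474868511536164700810 ≈ 1.9490. Mertens estimate ln ln(201) + 0.2615 ≈ 1.9298.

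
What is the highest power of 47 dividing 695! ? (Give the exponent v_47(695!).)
v_47(695!) = 14

Legendre's formula: v_p(n!) = Σ_{k ≥ 1} ⌊n / p^k⌋. For p = 47, n = 695, the terms are:
  ⌊695/47^1⌋ = ⌊695/47⌋ = 14
(the next term ⌊695/47^2⌋ = 0, terminating the sum). Summing: v_47(695!) = 14 = 14.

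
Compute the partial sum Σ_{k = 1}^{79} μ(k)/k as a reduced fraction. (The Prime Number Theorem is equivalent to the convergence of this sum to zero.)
Σ μ(k)/k = -5419230422019661121772083237/214509651156044860526605636942

Values of μ(k) for 1 ≤ k ≤ 79: μ(1) = 1, μ(2) = -1, μ(3) = -1, μ(5) = -1, μ(6) = 1, μ(7) = -1, μ(10) = 1, μ(11) = -1, μ(13) = -1, μ(14) = 1, μ(15) = 1, μ(17) = -1, μ(19) = -1, μ(21) = 1, μ(22) = 1, μ(23) = -1, μ(26) = 1, μ(29) = -1, μ(30) = -1, μ(31) = -1, μ(33) = 1, μ(34) = 1, μ(35) = 1, μ(37) = -1, μ(38) = 1, μ(39) = 1, μ(41) = -1, μ(42) = -1, μ(43) = -1, μ(46) = 1, μ(47) = -1, μ(51) = 1, μ(53) = -1, μ(55) = 1, μ(57) = 1, μ(58) = 1, μ(59) = -1, μ(61) = -1, μ(62) = 1, μ(65) = 1, μ(66) = -1, μ(67) = -1, μ(69) = 1, μ(70) = -1, μ(71) = -1, μ(73) = -1, μ(74) = 1, μ(77) = 1, μ(78) = -1, μ(79) = -1, with μ = 0 on non-squarefree integers. Summing μ(k)/k for k where μ(k) ≠ 0 gives -5419230422019661121772083237/214509651156044860526605636942 ≈ -0.0253. (PNT ⟺ this sum → 0 as n → ∞.)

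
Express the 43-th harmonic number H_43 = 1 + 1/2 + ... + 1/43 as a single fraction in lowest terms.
H_43 = 532145396070491417/122332313750680800

Direct summation: H_43 = 1 + 1/2 + ... + 1/43. The least common denominator is lcm(1, ..., 43) = 9419588158802421600; over this denominator the numerator is 9419588158802421600 + 4709794079401210800 + 3139862719600807200 + 2354897039700605400 + 1883917631760484320 + 1569931359800403600 + 1345655451257488800 + 1177448519850302700 + 1046620906533602400 + 941958815880242160 + 856326196254765600 + 784965679900201800 + 724583704523263200 + 672827725628744400 + 627972543920161440 + 588724259925151350 + 554093421106024800 + 523310453266801200 + 495767797831706400 + 470979407940121080 + 448551817085829600 + 428163098127382800 + 409547311252279200 + 392482839950100900 + 376783526352096864 + 362291852261631600 + 348873635511200800 + 336413862814372200 + 324813384786290400 + 313986271960080720 + 303857682542013600 + 294362129962575675 + 285442065418255200 + 277046710553012400 + 269131090251497760 + 261655226633400600 + 254583463751416800 + 247883898915853200 + 241527901507754400 + 235489703970060540 + 229746052653717600 + 224275908542914800 + 219060189739591200 = 40975195497427839109, so H_43 = 40975195497427839109/9419588158802421600; reducing by gcd(40975195497427839109, 9419588158802421600) = 77 gives 532145396070491417/122332313750680800 ≈ 4.35000. (The PNT-adjacent estimate ln(43) + γ ≈ 4.33842 matches within O(1/n).)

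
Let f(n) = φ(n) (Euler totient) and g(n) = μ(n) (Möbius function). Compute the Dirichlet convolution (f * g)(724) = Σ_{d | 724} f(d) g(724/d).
(φ * μ)(724) = 179

Divisors of 724: [1, 2, 4, 181, 362, 724]. For each d | 724:
  d = 1: φ(1) · μ(724/1) = 1 · 0 = 0
  d = 2: φ(2) · μ(724/2) = 1 · 1 = 1
  d = 4: φ(4) · μ(724/4) = 2 · -1 = -2
  d = 181: φ(181) · μ(724/181) = 180 · 0 = 0
  d = 362: φ(362) · μ(724/362) = 180 · -1 = -180
  d = 724: φ(724) · μ(724/724) = 360 · 1 = 360
Summing: (φ * μ)(724) = 0 + 1 + -2 + 0 + -180 + 360 = 179.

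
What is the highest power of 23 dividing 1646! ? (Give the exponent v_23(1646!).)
v_23(1646!) = 74

Legendre's formula: v_p(n!) = Σ_{k ≥ 1} ⌊n / p^k⌋. For p = 23, n = 1646, the terms are:
  ⌊1646/23^1⌋ = ⌊1646/23⌋ = 71
  ⌊1646/23^2⌋ = ⌊1646/529⌋ = 3
(the next term ⌊1646/23^3⌋ = 0, terminating the sum). Summing: v_23(1646!) = 71 + 3 = 74.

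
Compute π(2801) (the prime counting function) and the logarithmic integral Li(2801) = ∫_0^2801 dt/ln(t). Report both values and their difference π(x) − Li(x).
π(2801) = 408;  Li(2801) ≈ 417.80;  π(x) − Li(x) ≈ -9.80.

Direct count of primes ≤ 2801 gives π(2801) = 408. Numerical evaluation of the logarithmic integral gives Li(2801) ≈ 417.80. The difference π(x) − Li(x) ≈ -9.80 is typically negative for small/moderate x (Li(x) overestimates), though Littlewood's theorem shows this sign changes infinitely often.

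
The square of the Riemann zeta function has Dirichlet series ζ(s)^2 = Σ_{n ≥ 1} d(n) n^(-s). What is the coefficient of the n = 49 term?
d(49) = 3

ζ(s)^2 = (Σ 1/m^s)(Σ 1/k^s). The coefficient of 1/n^s in the product is the number of ordered pairs (m, k) with mk = n, which equals d(n). For n = 49, divisors are [1, 7, 49], so d(49) = 3.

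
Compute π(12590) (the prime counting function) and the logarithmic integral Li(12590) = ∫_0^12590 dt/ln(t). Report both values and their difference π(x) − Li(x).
π(12590) = 1504;  Li(12590) ≈ 1523.75;  π(x) − Li(x) ≈ -19.75.

Direct count of primes ≤ 12590 gives π(12590) = 1504. Numerical evaluation of the logarithmic integral gives Li(12590) ≈ 1523.75. The difference π(x) − Li(x) ≈ -19.75 is typically negative for small/moderate x (Li(x) overestimates), though Littlewood's theorem shows this sign changes infinitely often.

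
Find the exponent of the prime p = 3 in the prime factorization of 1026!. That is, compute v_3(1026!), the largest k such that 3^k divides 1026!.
v_3(1026!) = 511

Legendre's formula: v_p(n!) = Σ_{k ≥ 1} ⌊n / p^k⌋. For p = 3, n = 1026, the terms are:
  ⌊1026/3^1⌋ = ⌊1026/3⌋ = 342
  ⌊1026/3^2⌋ = ⌊1026/9⌋ = 114
  ⌊1026/3^3⌋ = ⌊1026/27⌋ = 38
  ⌊1026/3^4⌋ = ⌊1026/81⌋ = 12
  ⌊1026/3^5⌋ = ⌊1026/243⌋ = 4
  ⌊1026/3^6⌋ = ⌊1026/729⌋ = 1
(the next term ⌊1026/3^7⌋ = 0, terminating the sum). Summing: v_3(1026!) = 342 + 114 + 38 + 12 + 4 + 1 = 511.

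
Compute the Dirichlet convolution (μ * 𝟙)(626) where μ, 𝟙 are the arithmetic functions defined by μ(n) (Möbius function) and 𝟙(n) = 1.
(μ * 𝟙)(626) = 0

Divisors of 626: [1, 2, 313, 626]. For each d | 626:
  d = 1: μ(1) · 𝟙(626/1) = 1 · 1 = 1
  d = 2: μ(2) · 𝟙(626/2) = -1 · 1 = -1
  d = 313: μ(313) · 𝟙(626/313) = -1 · 1 = -1
  d = 626: μ(626) · 𝟙(626/626) = 1 · 1 = 1
Summing: (μ * 𝟙)(626) = 1 + -1 + -1 + 1 = 0.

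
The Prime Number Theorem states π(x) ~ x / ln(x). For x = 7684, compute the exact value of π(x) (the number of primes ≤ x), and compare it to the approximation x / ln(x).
π(7684) = 974;  x/ln(x) ≈ 858.85;  relative error ≈ 11.82%.

Directly count primes up to 7684: π(7684) = 974. The PNT approximation gives 7684/ln(7684) ≈ 7684/8.94690 ≈ 858.85. Relative error (π(x) − x/ln(x)) / π(x) ≈ 11.82%; the approximation is known to undercount slightly (Li(x) is a better estimate).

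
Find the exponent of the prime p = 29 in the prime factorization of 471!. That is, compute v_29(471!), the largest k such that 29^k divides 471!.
v_29(471!) = 16

Legendre's formula: v_p(n!) = Σ_{k ≥ 1} ⌊n / p^k⌋. For p = 29, n = 471, the terms are:
  ⌊471/29^1⌋ = ⌊471/29⌋ = 16
(the next term ⌊471/29^2⌋ = 0, terminating the sum). Summing: v_29(471!) = 16 = 16.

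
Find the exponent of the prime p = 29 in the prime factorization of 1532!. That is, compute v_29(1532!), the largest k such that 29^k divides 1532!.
v_29(1532!) = 53

Legendre's formula: v_p(n!) = Σ_{k ≥ 1} ⌊n / p^k⌋. For p = 29, n = 1532, the terms are:
  ⌊1532/29^1⌋ = ⌊1532/29⌋ = 52
  ⌊1532/29^2⌋ = ⌊1532/841⌋ = 1
(the next term ⌊1532/29^3⌋ = 0, terminating the sum). Summing: v_29(1532!) = 52 + 1 = 53.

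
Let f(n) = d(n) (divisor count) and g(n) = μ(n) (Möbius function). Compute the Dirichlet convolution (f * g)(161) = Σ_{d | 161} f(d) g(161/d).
(d * μ)(161) = 1

Divisors of 161: [1, 7, 23, 161]. For each d | 161:
  d = 1: d(1) · μ(161/1) = 1 · 1 = 1
  d = 7: d(7) · μ(161/7) = 2 · -1 = -2
  d = 23: d(23) · μ(161/23) = 2 · -1 = -2
  d = 161: d(161) · μ(161/161) = 4 · 1 = 4
Summing: (d * μ)(161) = 1 + -2 + -2 + 4 = 1.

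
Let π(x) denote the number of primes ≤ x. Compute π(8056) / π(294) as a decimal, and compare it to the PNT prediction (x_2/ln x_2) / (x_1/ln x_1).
π(8056)/π(294) = 1012/62 ≈ 16.3226;  PNT prediction ≈ 17.3154.

π(294) = 62 and π(8056) = 1012, so π(8056)/π(294) ≈ 16.3226. The PNT-predicted ratio is (8056/ln(8056)) / (294/ln(294)) ≈ 17.3154. The two agree to within a few percent, as expected.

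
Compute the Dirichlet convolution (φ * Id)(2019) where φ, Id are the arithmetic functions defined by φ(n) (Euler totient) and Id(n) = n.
(φ * Id)(2019) = 6725

Divisors of 2019: [1, 3, 673, 2019]. For each d | 2019:
  d = 1: φ(1) · Id(2019/1) = 1 · 2019 = 2019
  d = 3: φ(3) · Id(2019/3) = 2 · 673 = 1346
  d = 673: φ(673) · Id(2019/673) = 672 · 3 = 2016
  d = 2019: φ(2019) · Id(2019/2019) = 1344 · 1 = 1344
Summing: (φ * Id)(2019) = 2019 + 1346 + 2016 + 1344 = 6725.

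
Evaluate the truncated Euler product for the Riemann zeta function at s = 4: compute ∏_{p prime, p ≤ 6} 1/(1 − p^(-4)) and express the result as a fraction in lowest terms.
∏ = 225/208

The primes p ≤ 6 are [2, 3, 5]. For each prime, (1 − 1/p^4)^(-1) = p^4 / (p^4 − 1). The product is (1 − 1/2^4)^(-1), (1 − 1/3^4)^(-1), (1 − 1/5^4)^(-1) = ∏ p^4 / (p^4 − 1) = 225/208.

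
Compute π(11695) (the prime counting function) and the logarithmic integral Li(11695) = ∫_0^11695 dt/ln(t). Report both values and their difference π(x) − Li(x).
π(11695) = 1403;  Li(11695) ≈ 1428.58;  π(x) − Li(x) ≈ -25.58.

Direct count of primes ≤ 11695 gives π(11695) = 1403. Numerical evaluation of the logarithmic integral gives Li(11695) ≈ 1428.58. The difference π(x) − Li(x) ≈ -25.58 is typically negative for small/moderate x (Li(x) overestimates), though Littlewood's theorem shows this sign changes infinitely often.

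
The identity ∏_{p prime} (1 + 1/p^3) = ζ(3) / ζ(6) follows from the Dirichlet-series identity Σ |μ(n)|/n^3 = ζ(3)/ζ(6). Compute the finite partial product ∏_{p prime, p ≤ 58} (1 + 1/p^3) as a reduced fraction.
∏ = 1193284353855226596885466673602596175872/1009953283877483663098780766542609340885

The primes p ≤ 58 are [2, 3, 5, 7, 11, 13, 17, 19, 23, 29, 31, 37, 41, 43, 47, 53]. For each, (1 + 1/p^3) = (p^3 + 1)/p^3. Multiplying these fractions over p ∈ [2, 3, 5, 7, 11, 13, 17, 19, 23, 29, 31, 37, 41, 43, 47, 53] gives 1193284353855226596885466673602596175872/1009953283877483663098780766542609340885. (In the limit P → ∞ this tends to ζ(3)/ζ(6).)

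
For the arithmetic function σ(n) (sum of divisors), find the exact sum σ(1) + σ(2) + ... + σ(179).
Σ_{n ≤ 179} σ(n) = 26274

Compute σ(n) for each 1 ≤ n ≤ 179: σ(1) = 1, σ(2) = 3, σ(3) = 4, σ(4) = 7, σ(5) = 6, σ(6) = 12, σ(7) = 8, σ(8) = 15, σ(9) = 13, σ(10) = 18, σ(11) = 12, σ(12) = 28, σ(13) = 14, σ(14) = 24, σ(15) = 24, σ(16) = 31, σ(17) = 18, σ(18) = 39, σ(19) = 20, σ(20) = 42, σ(21) = 32, σ(22) = 36, σ(23) = 24, σ(24) = 60, σ(25) = 31, σ(26) = 42, σ(27) = 40, σ(28) = 56, σ(29) = 30, σ(30) = 72, σ(31) = 32, σ(32) = 63, σ(33) = 48, σ(34) = 54, σ(35) = 48, σ(36) = 91, σ(37) = 38, σ(38) = 60, σ(39) = 56, σ(40) = 90, σ(41) = 42, σ(42) = 96, σ(43) = 44, σ(44) = 84, σ(45) = 78, σ(46) = 72, σ(47) = 48, σ(48) = 124, σ(49) = 57, σ(50) = 93, σ(51) = 72, σ(52) = 98, σ(53) = 54, σ(54) = 120, σ(55) = 72, σ(56) = 120, σ(57) = 80, σ(58) = 90, σ(59) = 60, σ(60) = 168, σ(61) = 62, σ(62) = 96, σ(63) = 104, σ(64) = 127, σ(65) = 84, σ(66) = 144, σ(67) = 68, σ(68) = 126, σ(69) = 96, σ(70) = 144, σ(71) = 72, σ(72) = 195, σ(73) = 74, σ(74) = 114, σ(75) = 124, σ(76) = 140, σ(77) = 96, σ(78) = 168, σ(79) = 80, σ(80) = 186, σ(81) = 121, σ(82) = 126, σ(83) = 84, σ(84) = 224, σ(85) = 108, σ(86) = 132, σ(87) = 120, σ(88) = 180, σ(89) = 90, σ(90) = 234, σ(91) = 112, σ(92) = 168, σ(93) = 128, σ(94) = 144, σ(95) = 120, σ(96) = 252, σ(97) = 98, σ(98) = 171, σ(99) = 156, σ(100) = 217, σ(101) = 102, σ(102) = 216, σ(103) = 104, σ(104) = 210, σ(105) = 192, σ(106) = 162, σ(107) = 108, σ(108) = 280, σ(109) = 110, σ(110) = 216, σ(111) = 152, σ(112) = 248, σ(113) = 114, σ(114) = 240, σ(115) = 144, σ(116) = 210, σ(117) = 182, σ(118) = 180, σ(119) = 144, σ(120) = 360, σ(121) = 133, σ(122) = 186, σ(123) = 168, σ(124) = 224, σ(125) = 156, σ(126) = 312, σ(127) = 128, σ(128) = 255, σ(129) = 176, σ(130) = 252, σ(131) = 132, σ(132) = 336, σ(133) = 160, σ(134) = 204, σ(135) = 240, σ(136) = 270, σ(137) = 138, σ(138) = 288, σ(139) = 140, σ(140) = 336, σ(141) = 192, σ(142) = 216, σ(143) = 168, σ(144) = 403, σ(145) = 180, σ(146) = 222, σ(147) = 228, σ(148) = 266, σ(149) = 150, σ(150) = 372, σ(151) = 152, σ(152) = 300, σ(153) = 234, σ(154) = 288, σ(155) = 192, σ(156) = 392, σ(157) = 158, σ(158) = 240, σ(159) = 216, σ(160) = 378, σ(161) = 192, σ(162) = 363, σ(163) = 164, σ(164) = 294, σ(165) = 288, σ(166) = 252, σ(167) = 168, σ(168) = 480, σ(169) = 183, σ(170) = 324, σ(171) = 260, σ(172) = 308, σ(173) = 174, σ(174) = 360, σ(175) = 248, σ(176) = 372, σ(177) = 240, σ(178) = 270, σ(179) = 180. Summing all 179 values: 26274. (Average order: Σ_{n ≤ x} σ(n) ~ (π²/12) x². For x = 179, (π²/12)·179² ≈ 26352.67.)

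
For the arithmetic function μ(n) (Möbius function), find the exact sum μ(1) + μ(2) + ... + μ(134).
Σ_{n ≤ 134} μ(n) = -1

Compute μ(n) for each 1 ≤ n ≤ 134: μ(1) = 1, μ(2) = -1, μ(3) = -1, μ(4) = 0, μ(5) = -1, μ(6) = 1, μ(7) = -1, μ(8) = 0, μ(9) = 0, μ(10) = 1, μ(11) = -1, μ(12) = 0, μ(13) = -1, μ(14) = 1, μ(15) = 1, μ(16) = 0, μ(17) = -1, μ(18) = 0, μ(19) = -1, μ(20) = 0, μ(21) = 1, μ(22) = 1, μ(23) = -1, μ(24) = 0, μ(25) = 0, μ(26) = 1, μ(27) = 0, μ(28) = 0, μ(29) = -1, μ(30) = -1, μ(31) = -1, μ(32) = 0, μ(33) = 1, μ(34) = 1, μ(35) = 1, μ(36) = 0, μ(37) = -1, μ(38) = 1, μ(39) = 1, μ(40) = 0, μ(41) = -1, μ(42) = -1, μ(43) = -1, μ(44) = 0, μ(45) = 0, μ(46) = 1, μ(47) = -1, μ(48) = 0, μ(49) = 0, μ(50) = 0, μ(51) = 1, μ(52) = 0, μ(53) = -1, μ(54) = 0, μ(55) = 1, μ(56) = 0, μ(57) = 1, μ(58) = 1, μ(59) = -1, μ(60) = 0, μ(61) = -1, μ(62) = 1, μ(63) = 0, μ(64) = 0, μ(65) = 1, μ(66) = -1, μ(67) = -1, μ(68) = 0, μ(69) = 1, μ(70) = -1, μ(71) = -1, μ(72) = 0, μ(73) = -1, μ(74) = 1, μ(75) = 0, μ(76) = 0, μ(77) = 1, μ(78) = -1, μ(79) = -1, μ(80) = 0, μ(81) = 0, μ(82) = 1, μ(83) = -1, μ(84) = 0, μ(85) = 1, μ(86) = 1, μ(87) = 1, μ(88) = 0, μ(89) = -1, μ(90) = 0, μ(91) = 1, μ(92) = 0, μ(93) = 1, μ(94) = 1, μ(95) = 1, μ(96) = 0, μ(97) = -1, μ(98) = 0, μ(99) = 0, μ(100) = 0, μ(101) = -1, μ(102) = -1, μ(103) = -1, μ(104) = 0, μ(105) = -1, μ(106) = 1, μ(107) = -1, μ(108) = 0, μ(109) = -1, μ(110) = -1, μ(111) = 1, μ(112) = 0, μ(113) = -1, μ(114) = -1, μ(115) = 1, μ(116) = 0, μ(117) = 0, μ(118) = 1, μ(119) = 1, μ(120) = 0, μ(121) = 0, μ(122) = 1, μ(123) = 1, μ(124) = 0, μ(125) = 0, μ(126) = 0, μ(127) = -1, μ(128) = 0, μ(129) = 1, μ(130) = -1, μ(131) = -1, μ(132) = 0, μ(133) = 1, μ(134) = 1. Summing all 134 values: -1. (Mertens function M(x) = Σ_{n ≤ x} μ(n); on average M(x) should be small (PNT ⟺ M(x) = o(x)).)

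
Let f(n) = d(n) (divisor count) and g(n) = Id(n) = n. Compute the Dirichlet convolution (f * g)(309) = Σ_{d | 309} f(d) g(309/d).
(d * Id)(309) = 525

Divisors of 309: [1, 3, 103, 309]. For each d | 309:
  d = 1: d(1) · Id(309/1) = 1 · 309 = 309
  d = 3: d(3) · Id(309/3) = 2 · 103 = 206
  d = 103: d(103) · Id(309/103) = 2 · 3 = 6
  d = 309: d(309) · Id(309/309) = 4 · 1 = 4
Summing: (d * Id)(309) = 309 + 206 + 6 + 4 = 525.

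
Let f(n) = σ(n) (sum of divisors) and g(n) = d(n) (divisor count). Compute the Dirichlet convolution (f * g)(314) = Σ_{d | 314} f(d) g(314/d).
(σ * d)(314) = 800

Divisors of 314: [1, 2, 157, 314]. For each d | 314:
  d = 1: σ(1) · d(314/1) = 1 · 4 = 4
  d = 2: σ(2) · d(314/2) = 3 · 2 = 6
  d = 157: σ(157) · d(314/157) = 158 · 2 = 316
  d = 314: σ(314) · d(314/314) = 474 · 1 = 474
Summing: (σ * d)(314) = 4 + 6 + 316 + 474 = 800.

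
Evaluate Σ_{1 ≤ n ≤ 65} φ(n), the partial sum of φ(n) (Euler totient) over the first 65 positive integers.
Σ_{n ≤ 65} φ(n) = 1308

Compute φ(n) for each 1 ≤ n ≤ 65: φ(1) = 1, φ(2) = 1, φ(3) = 2, φ(4) = 2, φ(5) = 4, φ(6) = 2, φ(7) = 6, φ(8) = 4, φ(9) = 6, φ(10) = 4, φ(11) = 10, φ(12) = 4, φ(13) = 12, φ(14) = 6, φ(15) = 8, φ(16) = 8, φ(17) = 16, φ(18) = 6, φ(19) = 18, φ(20) = 8, φ(21) = 12, φ(22) = 10, φ(23) = 22, φ(24) = 8, φ(25) = 20, φ(26) = 12, φ(27) = 18, φ(28) = 12, φ(29) = 28, φ(30) = 8, φ(31) = 30, φ(32) = 16, φ(33) = 20, φ(34) = 16, φ(35) = 24, φ(36) = 12, φ(37) = 36, φ(38) = 18, φ(39) = 24, φ(40) = 16, φ(41) = 40, φ(42) = 12, φ(43) = 42, φ(44) = 20, φ(45) = 24, φ(46) = 22, φ(47) = 46, φ(48) = 16, φ(49) = 42, φ(50) = 20, φ(51) = 32, φ(52) = 24, φ(53) = 52, φ(54) = 18, φ(55) = 40, φ(56) = 24, φ(57) = 36, φ(58) = 28, φ(59) = 58, φ(60) = 16, φ(61) = 60, φ(62) = 30, φ(63) = 36, φ(64) = 32, φ(65) = 48. Summing all 65 values: 1308. (Average order: Σ_{n ≤ x} φ(n) ~ (3/π²) x². For x = 65, (3/π²)·65² ≈ 1284.25.)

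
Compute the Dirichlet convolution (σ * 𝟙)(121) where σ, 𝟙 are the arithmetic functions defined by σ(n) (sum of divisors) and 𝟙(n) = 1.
(σ * 𝟙)(121) = 146

Divisors of 121: [1, 11, 121]. For each d | 121:
  d = 1: σ(1) · 𝟙(121/1) = 1 · 1 = 1
  d = 11: σ(11) · 𝟙(121/11) = 12 · 1 = 12
  d = 121: σ(121) · 𝟙(121/121) = 133 · 1 = 133
Summing: (σ * 𝟙)(121) = 1 + 12 + 133 = 146.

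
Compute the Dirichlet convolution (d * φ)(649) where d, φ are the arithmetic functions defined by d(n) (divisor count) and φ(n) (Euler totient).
(d * φ)(649) = 720

Divisors of 649: [1, 11, 59, 649]. For each d | 649:
  d = 1: d(1) · φ(649/1) = 1 · 580 = 580
  d = 11: d(11) · φ(649/11) = 2 · 58 = 116
  d = 59: d(59) · φ(649/59) = 2 · 10 = 20
  d = 649: d(649) · φ(649/649) = 4 · 1 = 4
Summing: (d * φ)(649) = 580 + 116 + 20 + 4 = 720.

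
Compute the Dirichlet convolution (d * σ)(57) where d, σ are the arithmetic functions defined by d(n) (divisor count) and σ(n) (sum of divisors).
(d * σ)(57) = 132

Divisors of 57: [1, 3, 19, 57]. For each d | 57:
  d = 1: d(1) · σ(57/1) = 1 · 80 = 80
  d = 3: d(3) · σ(57/3) = 2 · 20 = 40
  d = 19: d(19) · σ(57/19) = 2 · 4 = 8
  d = 57: d(57) · σ(57/57) = 4 · 1 = 4
Summing: (d * σ)(57) = 80 + 40 + 8 + 4 = 132.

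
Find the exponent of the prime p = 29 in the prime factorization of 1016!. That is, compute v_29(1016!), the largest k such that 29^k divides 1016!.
v_29(1016!) = 36

Legendre's formula: v_p(n!) = Σ_{k ≥ 1} ⌊n / p^k⌋. For p = 29, n = 1016, the terms are:
  ⌊1016/29^1⌋ = ⌊1016/29⌋ = 35
  ⌊1016/29^2⌋ = ⌊1016/841⌋ = 1
(the next term ⌊1016/29^3⌋ = 0, terminating the sum). Summing: v_29(1016!) = 35 + 1 = 36.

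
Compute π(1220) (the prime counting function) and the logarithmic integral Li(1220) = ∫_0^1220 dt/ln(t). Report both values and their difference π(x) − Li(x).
π(1220) = 199;  Li(1220) ≈ 208.99;  π(x) − Li(x) ≈ -9.99.

Direct count of primes ≤ 1220 gives π(1220) = 199. Numerical evaluation of the logarithmic integral gives Li(1220) ≈ 208.99. The difference π(x) − Li(x) ≈ -9.99 is typically negative for small/moderate x (Li(x) overestimates), though Littlewood's theorem shows this sign changes infinitely often.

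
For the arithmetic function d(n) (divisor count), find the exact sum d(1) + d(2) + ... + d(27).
Σ_{n ≤ 27} d(n) = 95

Compute d(n) for each 1 ≤ n ≤ 27: d(1) = 1, d(2) = 2, d(3) = 2, d(4) = 3, d(5) = 2, d(6) = 4, d(7) = 2, d(8) = 4, d(9) = 3, d(10) = 4, d(11) = 2, d(12) = 6, d(13) = 2, d(14) = 4, d(15) = 4, d(16) = 5, d(17) = 2, d(18) = 6, d(19) = 2, d(20) = 6, d(21) = 4, d(22) = 4, d(23) = 2, d(24) = 8, d(25) = 3, d(26) = 4, d(27) = 4. Summing all 27 values: 95. (Dirichlet's divisor formula: Σ_{n ≤ x} d(n) = x ln(x) + (2γ − 1) x + O(√x). For x = 27, the asymptotic estimate is ≈ 93.16.)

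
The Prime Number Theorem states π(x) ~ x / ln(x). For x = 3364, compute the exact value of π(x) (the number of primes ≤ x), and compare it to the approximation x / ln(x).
π(3364) = 474;  x/ln(x) ≈ 414.24;  relative error ≈ 12.61%.

Directly count primes up to 3364: π(3364) = 474. The PNT approximation gives 3364/ln(3364) ≈ 3364/8.12089 ≈ 414.24. Relative error (π(x) − x/ln(x)) / π(x) ≈ 12.61%; the approximation is known to undercount slightly (Li(x) is a better estimate).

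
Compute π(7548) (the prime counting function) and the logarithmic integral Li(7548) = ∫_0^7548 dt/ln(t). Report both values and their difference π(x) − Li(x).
π(7548) = 957;  Li(7548) ≈ 975.96;  π(x) − Li(x) ≈ -18.96.

Direct count of primes ≤ 7548 gives π(7548) = 957. Numerical evaluation of the logarithmic integral gives Li(7548) ≈ 975.96. The difference π(x) − Li(x) ≈ -18.96 is typically negative for small/moderate x (Li(x) overestimates), though Littlewood's theorem shows this sign changes infinitely often.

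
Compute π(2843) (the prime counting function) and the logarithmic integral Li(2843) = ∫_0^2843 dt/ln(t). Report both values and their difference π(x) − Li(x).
π(2843) = 413;  Li(2843) ≈ 423.08;  π(x) − Li(x) ≈ -10.08.

Direct count of primes ≤ 2843 gives π(2843) = 413. Numerical evaluation of the logarithmic integral gives Li(2843) ≈ 423.08. The difference π(x) − Li(x) ≈ -10.08 is typically negative for small/moderate x (Li(x) overestimates), though Littlewood's theorem shows this sign changes infinitely often.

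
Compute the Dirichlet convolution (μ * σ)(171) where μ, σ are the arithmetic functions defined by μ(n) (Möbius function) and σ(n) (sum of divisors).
(μ * σ)(171) = 171

Divisors of 171: [1, 3, 9, 19, 57, 171]. For each d | 171:
  d = 1: μ(1) · σ(171/1) = 1 · 260 = 260
  d = 3: μ(3) · σ(171/3) = -1 · 80 = -80
  d = 9: μ(9) · σ(171/9) = 0 · 20 = 0
  d = 19: μ(19) · σ(171/19) = -1 · 13 = -13
  d = 57: μ(57) · σ(171/57) = 1 · 4 = 4
  d = 171: μ(171) · σ(171/171) = 0 · 1 = 0
Summing: (μ * σ)(171) = 260 + -80 + 0 + -13 + 4 + 0 = 171.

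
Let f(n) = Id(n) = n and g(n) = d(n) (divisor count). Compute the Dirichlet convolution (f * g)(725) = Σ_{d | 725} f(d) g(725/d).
(Id * d)(725) = 1178

Divisors of 725: [1, 5, 25, 29, 145, 725]. For each d | 725:
  d = 1: Id(1) · d(725/1) = 1 · 6 = 6
  d = 5: Id(5) · d(725/5) = 5 · 4 = 20
  d = 25: Id(25) · d(725/25) = 25 · 2 = 50
  d = 29: Id(29) · d(725/29) = 29 · 3 = 87
  d = 145: Id(145) · d(725/145) = 145 · 2 = 290
  d = 725: Id(725) · d(725/725) = 725 · 1 = 725
Summing: (Id * d)(725) = 6 + 20 + 50 + 87 + 290 + 725 = 1178.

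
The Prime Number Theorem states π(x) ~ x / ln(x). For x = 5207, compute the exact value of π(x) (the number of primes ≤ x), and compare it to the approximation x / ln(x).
π(5207) = 692;  x/ln(x) ≈ 608.45;  relative error ≈ 12.07%.

Directly count primes up to 5207: π(5207) = 692. The PNT approximation gives 5207/ln(5207) ≈ 5207/8.55776 ≈ 608.45. Relative error (π(x) − x/ln(x)) / π(x) ≈ 12.07%; the approximation is known to undercount slightly (Li(x) is a better estimate).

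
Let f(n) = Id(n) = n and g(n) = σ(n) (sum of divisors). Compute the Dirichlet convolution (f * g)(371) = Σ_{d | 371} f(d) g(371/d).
(Id * σ)(371) = 1605

Divisors of 371: [1, 7, 53, 371]. For each d | 371:
  d = 1: Id(1) · σ(371/1) = 1 · 432 = 432
  d = 7: Id(7) · σ(371/7) = 7 · 54 = 378
  d = 53: Id(53) · σ(371/53) = 53 · 8 = 424
  d = 371: Id(371) · σ(371/371) = 371 · 1 = 371
Summing: (Id * σ)(371) = 432 + 378 + 424 + 371 = 1605.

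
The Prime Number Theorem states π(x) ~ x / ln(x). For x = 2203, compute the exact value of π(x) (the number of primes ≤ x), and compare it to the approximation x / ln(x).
π(2203) = 328;  x/ln(x) ≈ 286.19;  relative error ≈ 12.75%.

Directly count primes up to 2203: π(2203) = 328. The PNT approximation gives 2203/ln(2203) ≈ 2203/7.69758 ≈ 286.19. Relative error (π(x) − x/ln(x)) / π(x) ≈ 12.75%; the approximation is known to undercount slightly (Li(x) is a better estimate).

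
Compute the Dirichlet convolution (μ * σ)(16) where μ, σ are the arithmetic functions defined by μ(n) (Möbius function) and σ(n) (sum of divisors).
(μ * σ)(16) = 16

Divisors of 16: [1, 2, 4, 8, 16]. For each d | 16:
  d = 1: μ(1) · σ(16/1) = 1 · 31 = 31
  d = 2: μ(2) · σ(16/2) = -1 · 15 = -15
  d = 4: μ(4) · σ(16/4) = 0 · 7 = 0
  d = 8: μ(8) · σ(16/8) = 0 · 3 = 0
  d = 16: μ(16) · σ(16/16) = 0 · 1 = 0
Summing: (μ * σ)(16) = 31 + -15 + 0 + 0 + 0 = 16.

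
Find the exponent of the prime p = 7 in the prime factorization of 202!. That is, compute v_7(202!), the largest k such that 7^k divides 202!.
v_7(202!) = 32

Legendre's formula: v_p(n!) = Σ_{k ≥ 1} ⌊n / p^k⌋. For p = 7, n = 202, the terms are:
  ⌊202/7^1⌋ = ⌊202/7⌋ = 28
  ⌊202/7^2⌋ = ⌊202/49⌋ = 4
(the next term ⌊202/7^3⌋ = 0, terminating the sum). Summing: v_7(202!) = 28 + 4 = 32.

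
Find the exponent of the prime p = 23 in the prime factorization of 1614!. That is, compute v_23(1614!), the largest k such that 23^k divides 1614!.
v_23(1614!) = 73

Legendre's formula: v_p(n!) = Σ_{k ≥ 1} ⌊n / p^k⌋. For p = 23, n = 1614, the terms are:
  ⌊1614/23^1⌋ = ⌊1614/23⌋ = 70
  ⌊1614/23^2⌋ = ⌊1614/529⌋ = 3
(the next term ⌊1614/23^3⌋ = 0, terminating the sum). Summing: v_23(1614!) = 70 + 3 = 73.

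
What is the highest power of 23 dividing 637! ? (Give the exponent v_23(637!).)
v_23(637!) = 28

Legendre's formula: v_p(n!) = Σ_{k ≥ 1} ⌊n / p^k⌋. For p = 23, n = 637, the terms are:
  ⌊637/23^1⌋ = ⌊637/23⌋ = 27
  ⌊637/23^2⌋ = ⌊637/529⌋ = 1
(the next term ⌊637/23^3⌋ = 0, terminating the sum). Summing: v_23(637!) = 27 + 1 = 28.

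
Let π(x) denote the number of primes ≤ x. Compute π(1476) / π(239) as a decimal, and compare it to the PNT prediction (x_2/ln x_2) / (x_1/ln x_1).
π(1476)/π(239) = 233/52 ≈ 4.4808;  PNT prediction ≈ 4.6349.

π(239) = 52 and π(1476) = 233, so π(1476)/π(239) ≈ 4.4808. The PNT-predicted ratio is (1476/ln(1476)) / (239/ln(239)) ≈ 4.6349. The two agree to within a few percent, as expected.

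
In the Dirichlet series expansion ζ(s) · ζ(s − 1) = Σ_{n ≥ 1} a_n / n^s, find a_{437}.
σ(437) = 480

In the product (Σ m^0/m^s)(Σ k / k^s) = Σ (Σ_{d | n} d) / n^s, the coefficient of 1/n^s is σ(n) = Σ_{d | n} d. For n = 437, divisors are [1, 19, 23, 437]; summing: σ(437) = 480.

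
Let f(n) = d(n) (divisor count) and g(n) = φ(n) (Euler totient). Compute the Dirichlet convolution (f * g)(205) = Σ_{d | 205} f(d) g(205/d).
(d * φ)(205) = 252

Divisors of 205: [1, 5, 41, 205]. For each d | 205:
  d = 1: d(1) · φ(205/1) = 1 · 160 = 160
  d = 5: d(5) · φ(205/5) = 2 · 40 = 80
  d = 41: d(41) · φ(205/41) = 2 · 4 = 8
  d = 205: d(205) · φ(205/205) = 4 · 1 = 4
Summing: (d * φ)(205) = 160 + 80 + 8 + 4 = 252.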